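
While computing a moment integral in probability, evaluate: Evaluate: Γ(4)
Γ(n)=(n-1)! for positive integers
Γ(4)=3!=6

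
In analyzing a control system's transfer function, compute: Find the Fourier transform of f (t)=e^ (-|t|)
Using the standard pair: F{e^(-a|t|)}=2a/(a^2+omega^2)
With a=1: F(omega)=2/(1+omega^2)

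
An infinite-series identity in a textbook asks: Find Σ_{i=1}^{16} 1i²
=1·n(n+1)(2n+1)/6=1·16·17·33/6=1496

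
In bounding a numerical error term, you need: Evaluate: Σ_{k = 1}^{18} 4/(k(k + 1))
Partial fractions: 4/(k(k+1))=4/k - 4/(k+1)
Telescoping sum: 4(1-1/19)=4·18/19

Answer: 72/19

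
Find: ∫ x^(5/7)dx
Power rule: ∫ x^(5/7) dx = x^(12/7)/(12/7) + C

Answer: (7/12)·x^(12/7) + C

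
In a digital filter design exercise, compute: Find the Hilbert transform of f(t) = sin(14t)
The Hilbert transform shifts each frequency component by -pi/2.
H{sin(wt)} = -cos(wt)
With w = 14: H{sin(14t)} = -cos(14t)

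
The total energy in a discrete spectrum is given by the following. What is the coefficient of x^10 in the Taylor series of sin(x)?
sin(x) has only odd powers. Coefficient of x^10=0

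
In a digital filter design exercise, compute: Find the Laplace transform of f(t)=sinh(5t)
L{sinh(at)}=a/(s²-a²)
L{sinh(5t)}=5/(s²-25)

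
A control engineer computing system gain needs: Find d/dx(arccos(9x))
d/dx[arccos(u)] = -u'/√(1-u²), u = 9x, u' = 9

Answer: -9/√(1 - 81x²)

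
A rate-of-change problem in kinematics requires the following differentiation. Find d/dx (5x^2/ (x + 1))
Quotient rule: (f/g)' = (f'g - fg')/g²
f = 5x^2, f' = 10x
g = x + 1, g' = 1

Answer: (10x·(x + 1) - 5x^2)/(x + 1)²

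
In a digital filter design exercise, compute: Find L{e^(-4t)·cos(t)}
First shifting: L{e^(at)f(t)}=F(s-a)
L{cos(t)}=s/(s²+1)
Shift: (s+4)/((s+4)²+1)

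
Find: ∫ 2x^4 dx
Using power rule: ∫ 2x^4 dx = 2/5 x^5+C = (2/5)x^5+C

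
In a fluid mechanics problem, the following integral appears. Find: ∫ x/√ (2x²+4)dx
Let u=2x²+4, du=4x dx
∫ (1/4)·u^(-1/2) du=√u/2+C

Answer: √(2x²+4)/2+C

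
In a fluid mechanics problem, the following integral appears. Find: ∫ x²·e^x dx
Integration by parts twice:
First: u=x², dv=e^x dx => x²e^x - 2∫ xe^x dx
Second: u=x, dv=e^x dx => xe^x - e^x
Combining: x²e^x - 2xe^x+2e^x+C

Answer: e^x(x² - 2x+2)+C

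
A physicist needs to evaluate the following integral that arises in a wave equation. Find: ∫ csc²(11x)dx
Since d/dx[-cot(11x)]=11csc²(11x), integral=-cot(11x)/11 + C

Answer: (-1/11)cot(11x) + C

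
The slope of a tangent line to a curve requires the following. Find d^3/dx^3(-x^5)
Apply power rule 3 times:
d^1: -5x^4
d^2: -20x^3
d^3: -60x^2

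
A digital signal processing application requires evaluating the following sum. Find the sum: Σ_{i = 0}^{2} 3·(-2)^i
Geometric series: S = a(1 - r^n)/(1 - r)
a = 3, r = -2, n = 3
S = 3(1+8)/3 = 9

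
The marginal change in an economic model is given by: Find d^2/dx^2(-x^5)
Apply power rule 2 times:
d^1: -5x^4
d^2: -20x^3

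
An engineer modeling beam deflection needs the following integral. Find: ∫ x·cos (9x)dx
By parts: u = x, dv = cos(9x) dx
du = dx, v = sin(9x)/9
= x·sin(9x)/9 + cos(9x)/9² + C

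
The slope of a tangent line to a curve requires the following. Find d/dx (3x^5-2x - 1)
Power rule: d/dx(ax^n)=n·a·x^(n-1)
Term by term: 15·x^4-2

Answer: 15x^4-2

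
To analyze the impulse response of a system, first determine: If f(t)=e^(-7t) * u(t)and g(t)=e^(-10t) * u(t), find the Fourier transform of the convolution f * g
By the convolution theorem: F{f*g} = F(omega)*G(omega)
F(omega) = 1/(7+j*omega), G(omega) = 1/(10+j*omega)
F{f*g} = 1/((7+j*omega)(10+j*omega))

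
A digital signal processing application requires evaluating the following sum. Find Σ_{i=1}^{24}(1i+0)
= 1·Σ i + 0·24 = 1·300 + 0 = 300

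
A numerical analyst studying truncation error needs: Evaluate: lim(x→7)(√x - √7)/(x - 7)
Multiply by conjugate (√x + √7)/(√x + √7):
=(x - 7)/((x - 7)(√x + √7))=1/(√x + √7)
As x → 7: 1/(2√7)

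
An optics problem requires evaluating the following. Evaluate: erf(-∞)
erf(-∞) = -1 (the error function is odd, so erf(-∞) = -erf(∞) = -1)

Answer: -1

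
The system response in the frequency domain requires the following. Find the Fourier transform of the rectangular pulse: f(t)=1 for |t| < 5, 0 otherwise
F(omega) = integral from -5 to 5 of e^(-j*omega*t) dt
= 2*sin(5*omega)/omega = 10*sinc(5*omega/pi)

Answer: 2*sin(5*omega)/omega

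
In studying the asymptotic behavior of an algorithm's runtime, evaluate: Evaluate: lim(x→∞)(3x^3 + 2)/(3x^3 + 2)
Divide numerator and denominator by x^3:
lim (3+2/x^3)/(3+2/x^3) = 1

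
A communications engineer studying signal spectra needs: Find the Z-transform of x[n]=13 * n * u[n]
Z{n * u[n]}=z/(z-1)^2
By linearity: Z{13 * n * u[n]}=13z/(z-1)^2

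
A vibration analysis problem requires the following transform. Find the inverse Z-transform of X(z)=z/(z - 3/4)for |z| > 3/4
Standard pair: z/(z-a) <-> a^n*u[n] for causal signals
With a = 3/4: x[n] = (3/4)^n*u[n]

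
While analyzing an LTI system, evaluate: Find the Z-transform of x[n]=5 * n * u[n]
Z{n * u[n]} = z/(z-1)^2
By linearity: Z{5 * n * u[n]} = 5z/(z-1)^2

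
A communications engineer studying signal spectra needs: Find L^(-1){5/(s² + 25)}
L^(-1){w/(s²+w²)}=sin(wt)
Here w=5

Answer: sin(5t)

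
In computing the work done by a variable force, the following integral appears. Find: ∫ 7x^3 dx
Using power rule: ∫ 7x^3 dx=7/4 x^4 + C=(7/4)x^4 + C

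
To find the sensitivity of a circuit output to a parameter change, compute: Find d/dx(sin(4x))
Chain rule: d/dx[sin(u)] = cos(u)·u' where u = 4x
u' = 4

Answer: 4·cos(4x)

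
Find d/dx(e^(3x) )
Chain rule: d/dx[e^u] = e^u · u' where u = 3x
u' = 3

Answer: 3·e^(3x)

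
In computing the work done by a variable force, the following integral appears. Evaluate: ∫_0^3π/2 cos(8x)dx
Antiderivative: sin(8x)/8
Evaluate at bounds: [sin(8·3π/2)/8] - [sin(8·0)/8]
= ((0) - (0))/8 = 0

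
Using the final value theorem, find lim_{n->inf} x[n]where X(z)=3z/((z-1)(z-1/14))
Final value theorem: lim x[n] = lim_{z->1} (z-1)*X(z)
(z-1)*X(z) = 3z/(z-1/14)
As z->1: 3/(1 - 1/14) = 3/(13/14) = 42/13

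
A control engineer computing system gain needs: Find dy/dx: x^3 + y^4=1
Differentiate: 3x^2+4y^3·(dy/dx)=0
dy/dx=-3x^2/(4y^3)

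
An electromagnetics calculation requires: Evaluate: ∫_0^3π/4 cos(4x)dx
Antiderivative: sin(4x)/4
Evaluate at bounds: [sin(4·3π/4)/4] - [sin(4·0)/4]
=((0) - (0))/4=0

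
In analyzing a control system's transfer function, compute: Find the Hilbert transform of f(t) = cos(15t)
The Hilbert transform shifts each frequency component by -pi/2.
H{cos(wt)}=sin(wt)
With w=15: H{cos(15t)}=sin(15t)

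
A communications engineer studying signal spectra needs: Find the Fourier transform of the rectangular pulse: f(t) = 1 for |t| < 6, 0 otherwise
F(omega)=integral from -6 to 6 of e^(-j * omega * t) dt
=2 * sin(6 * omega)/omega=12 * sinc(6 * omega/pi)

Answer: 2 * sin(6 * omega)/omega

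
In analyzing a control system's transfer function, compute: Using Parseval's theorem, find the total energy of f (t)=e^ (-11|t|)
Parseval's theorem: E=integral |f(t)|^2 dt=(1/2pi) integral |F(omega)|^2 domega
E=integral_{-inf}^{inf} e^(-22|t|) dt=2 * integral_0^inf e^(-22t) dt=2/(2 * 11)=1/11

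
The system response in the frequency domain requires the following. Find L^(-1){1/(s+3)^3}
L^(-1){1/(s-a)^n}=t^(n-1)·e^(at)/(n-1)!
Here a=-3, n=3: t^2·e^(-3t)/2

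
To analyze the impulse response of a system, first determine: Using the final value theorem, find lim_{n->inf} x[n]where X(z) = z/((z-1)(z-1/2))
Final value theorem: lim x[n]=lim_{z->1} (z-1)*X(z)
(z-1)*X(z)=z/(z-1/2)
As z->1: 1/(1-1/2)=1/(1/2)=2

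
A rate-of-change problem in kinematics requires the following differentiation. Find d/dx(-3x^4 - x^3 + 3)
Power rule: d/dx(ax^n)=n·a·x^(n-1)
Term by term: -12·x^3 - 3·x^2

Answer: -12x^3 - 3x^2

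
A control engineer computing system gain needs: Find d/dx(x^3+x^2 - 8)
Power rule: d/dx(ax^n) = n·a·x^(n-1)
Term by term: 3·x^2+2·x

Answer: 3x^2+2x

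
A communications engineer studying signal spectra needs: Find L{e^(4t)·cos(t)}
First shifting: L{e^(at)f(t)} = F(s-a)
L{cos(t)} = s/(s² + 1)
Shift: (s-4)/((s-4)² + 1)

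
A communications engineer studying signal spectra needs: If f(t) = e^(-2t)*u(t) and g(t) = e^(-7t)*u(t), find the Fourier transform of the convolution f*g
By the convolution theorem: F{f*g}=F(omega)*G(omega)
F(omega)=1/(2 + j*omega), G(omega)=1/(7 + j*omega)
F{f*g}=1/((2 + j*omega)(7 + j*omega))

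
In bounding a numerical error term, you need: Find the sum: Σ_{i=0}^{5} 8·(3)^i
Geometric series: S = a(1 - r^n)/(1 - r)
a = 8, r = 3, n = 6
S = 8(1 - 729)/-2 = 2912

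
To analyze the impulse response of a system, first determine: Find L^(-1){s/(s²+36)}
L^(-1){s/(s²+w²)} = cos(wt)
Here w = 6

Answer: cos(6t)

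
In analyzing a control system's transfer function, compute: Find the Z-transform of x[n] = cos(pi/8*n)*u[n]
Z{cos(w0*n)*u[n]}=z(z - cos(w0))/(z^2-2z*cos(w0)+1)
With w0=pi/8: X(z)=z(z - cos(pi/8))/(z^2-2z*cos(pi/8)+1)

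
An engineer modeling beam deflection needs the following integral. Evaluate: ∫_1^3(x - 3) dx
Step 1: Find antiderivative F(x)=(1/2)x^2 - 3x
Step 2: F(3) - F(1)=-9/2 - (-5/2)=-2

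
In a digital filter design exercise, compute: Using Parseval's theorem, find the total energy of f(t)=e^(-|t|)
Parseval's theorem: E = integral |f(t)|^2 dt = (1/2pi) integral |F(omega)|^2 domega
E = integral_{-inf}^{inf} e^(-2|t|) dt = 2*integral_0^inf e^(-2t) dt = 2/(2*1) = 1/1

Answer: 1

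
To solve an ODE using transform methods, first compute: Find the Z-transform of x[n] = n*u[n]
Standard pair: Z{n * u[n]}=z/(z-1)^2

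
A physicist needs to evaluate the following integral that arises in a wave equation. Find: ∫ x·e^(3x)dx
Integration by parts: u = x, dv = e^(3x) dx
du = dx, v = e^(3x)/3
= x·e^(3x)/3 - ∫ e^(3x)/3 dx
= x·e^(3x)/3 - e^(3x)/9+C

Answer: e^(3x)(x/3-1/9)+C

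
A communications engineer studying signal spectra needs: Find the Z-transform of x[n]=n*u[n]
Standard pair: Z{n*u[n]} = z/(z-1)^2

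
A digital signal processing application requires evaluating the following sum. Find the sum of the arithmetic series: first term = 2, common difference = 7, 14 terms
Last term: a_n = 2+(14-1)·7 = 93
Sum = n(a_1+a_n)/2 = 14(2+93)/2 = 665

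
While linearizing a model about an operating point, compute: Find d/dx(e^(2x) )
Chain rule: d/dx[e^u] = e^u · u' where u = 2x
u' = 2

Answer: 2·e^(2x)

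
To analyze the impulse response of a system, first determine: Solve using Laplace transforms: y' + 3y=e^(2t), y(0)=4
Take L: sY - 4 + 3Y=1/(s-2)
Y(s + 3)=1/(s-2) + 4
Y=1/((s-2)(s + 3)) + 4/(s + 3)
Partial fractions: 1/((s-2)(s + 3))=(1/5)/(s-2) - (1/5)/(s + 3)
So Y=(1/5)/(s-2) + (19/5)/(s + 3)
Inverse Laplace transform (L^(-1){1/(s-2)}=e^(2t), L^(-1){1/(s + 3)}=e^(-3t)):

Answer: y(t)=(1/5)·e^(2t) + (19/5)·e^(-3t)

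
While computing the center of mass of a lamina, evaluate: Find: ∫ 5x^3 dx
Using power rule: ∫ 5x^3 dx = 5/4 x^4+C = (5/4)x^4+C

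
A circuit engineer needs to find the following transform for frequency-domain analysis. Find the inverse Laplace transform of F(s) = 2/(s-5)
L^(-1){2/(s-a)}=c·e^(at)
Here a=5, c=2

Answer: 2e^(5t)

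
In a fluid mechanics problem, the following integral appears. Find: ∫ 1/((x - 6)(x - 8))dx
Partial fractions: 1/((x-6)(x-8))=A/(x-6) + B/(x-8)
A=-1/2, B=1/2
∫ [-1/2· 1/(x-6) + 1/2· 1/(x-8)] dx
=(1/2)[ln|x-8| - ln|x-6|] + C

Answer: (1/2)·ln|(x-8)/(x-6)| + C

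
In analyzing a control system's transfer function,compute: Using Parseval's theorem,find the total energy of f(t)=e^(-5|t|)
Parseval's theorem: E=integral |f(t)|^2 dt=(1/2pi) integral |F(omega)|^2 domega
E=integral_{-inf}^{inf} e^(-10|t|) dt=2 * integral_0^inf e^(-10t) dt=2/(2 * 5)=1/5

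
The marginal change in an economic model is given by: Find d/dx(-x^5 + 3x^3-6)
Power rule: d/dx(ax^n)=n·a·x^(n-1)
Term by term: -5·x^4 + 9·x^2

Answer: -5x^4 + 9x^2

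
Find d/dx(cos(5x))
Chain rule: d/dx[cos(u)] = -sin(u)·u' where u = 5x
u' = 5

Answer: -5·sin(5x)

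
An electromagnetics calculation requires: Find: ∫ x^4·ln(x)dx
By parts: u = ln(x), dv = x^4 dx
du = 1/x dx, v = x^5/5
= x^5·ln(x)/5 - ∫ x^4/5 dx
= x^5·ln(x)/5 - x^5/25 + C

Answer: x^5(ln(x)/5 - 1/25) + C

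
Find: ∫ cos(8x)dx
Using substitution u=8x: ∫ cos(u) du/8=sin(u)/8 + C

Answer: (1/8)sin(8x) + C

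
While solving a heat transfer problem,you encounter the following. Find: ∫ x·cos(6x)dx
By parts: u=x, dv=cos(6x) dx
du=dx, v=sin(6x)/6
=x·sin(6x)/6+cos(6x)/6²+C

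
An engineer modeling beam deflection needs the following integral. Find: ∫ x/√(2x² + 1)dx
Let u = 2x² + 1, du = 4x dx
∫ (1/4)·u^(-1/2) du = √u/2 + C

Answer: √(2x² + 1)/2 + C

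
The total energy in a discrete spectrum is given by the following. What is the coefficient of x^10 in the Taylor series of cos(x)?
cos(x)=Σ (-1)^k x^(2k)/(2k)!
For x^10: (-1)^5/10!=-1/3628800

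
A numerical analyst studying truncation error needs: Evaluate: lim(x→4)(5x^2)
Polynomial is continuous, so substitute x = 4:
5·4^2 = 80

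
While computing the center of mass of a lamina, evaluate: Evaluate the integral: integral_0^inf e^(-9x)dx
integral_0^inf e^(-9x) dx = [-1/9 * e^(-9x)]_0^inf
= 0 - (-1/9) = 1/9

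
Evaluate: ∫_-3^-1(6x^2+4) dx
Step 1: Find antiderivative F(x) = 2x^3 + 4x
Step 2: F(-1) - F(-3) = -6 - (-66) = 60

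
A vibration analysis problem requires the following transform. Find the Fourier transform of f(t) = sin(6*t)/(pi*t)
sin(W * t)/(pi * t) = (W/pi) * sinc(W * t/pi) is the impulse response of the ideal low-pass filter with cutoff W (here W = 6).
Its Fourier transform is a rectangular function:
F(omega) = 1 for |omega| < 6, 0 otherwise

Answer: rect(omega/12) [i.e., 1 for |omega| < 6, 0 otherwise]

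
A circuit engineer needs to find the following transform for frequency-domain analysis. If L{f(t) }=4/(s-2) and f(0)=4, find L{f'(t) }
L{f'(t)} = s·F(s) - f(0) = 4s/(s-2) - 4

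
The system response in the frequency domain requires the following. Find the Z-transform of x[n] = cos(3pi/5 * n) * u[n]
Z{cos(w0 * n) * u[n]} = z(z - cos(w0))/(z^2 - 2z * cos(w0) + 1)
With w0 = 3pi/5: X(z) = z(z - cos(3pi/5))/(z^2 - 2z * cos(3pi/5) + 1)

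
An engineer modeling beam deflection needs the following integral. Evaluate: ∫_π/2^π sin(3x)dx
Antiderivative: -cos(3x)/3
Evaluate at bounds: [-cos(3·π)/3] - [-cos(3·π/2)/3]
= (-(-1) + (0))/3 = 1/3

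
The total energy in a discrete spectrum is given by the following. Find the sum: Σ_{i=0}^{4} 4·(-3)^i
Geometric series: S=a(1 - r^n)/(1 - r)
a=4, r=-3, n=5
S=4(1+243)/4=244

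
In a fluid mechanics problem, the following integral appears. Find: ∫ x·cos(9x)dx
By parts: u = x, dv = cos(9x) dx
du = dx, v = sin(9x)/9
= x·sin(9x)/9 + cos(9x)/9² + C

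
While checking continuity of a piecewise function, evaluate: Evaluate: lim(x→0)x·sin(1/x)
Squeeze theorem: -|x| ≤ x·sin(1/x) ≤ |x|
Since x → 0 as x → 0, by squeeze theorem the limit is 0

Answer: 0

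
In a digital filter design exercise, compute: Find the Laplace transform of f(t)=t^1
L{t^n} = n!/s^(n + 1)
L{t^1} = 1!/s^2 = 1/s^2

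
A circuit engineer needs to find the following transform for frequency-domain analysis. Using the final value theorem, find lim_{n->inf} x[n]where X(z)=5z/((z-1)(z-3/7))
Final value theorem: lim x[n] = lim_{z->1} (z-1)*X(z)
(z-1)*X(z) = 5z/(z-3/7)
As z->1: 5/(1 - 3/7) = 5/(4/7) = 35/4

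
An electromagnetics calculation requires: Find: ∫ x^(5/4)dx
Power rule: ∫ x^(5/4) dx=x^(9/4)/(9/4)+C

Answer: (4/9)·x^(9/4)+C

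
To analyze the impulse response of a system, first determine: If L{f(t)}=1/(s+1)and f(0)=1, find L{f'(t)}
L{f'(t)} = s·F(s) - f(0) = s/(s + 1) - 1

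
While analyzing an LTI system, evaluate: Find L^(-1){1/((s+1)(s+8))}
Partial fractions: 1/((s + 1)(s + 8)) = A/(s + 1) + B/(s + 8)
Cover-up: A = 1/(s + 8)|_{s = -1} = 1/7; B = 1/(s + 1)|_{s = -8} = -1/7
L^(-1) = (1/7)e^(-t) - (1/7)e^(-8t)

Answer: (1/7)(e^(-t) - e^(-8t))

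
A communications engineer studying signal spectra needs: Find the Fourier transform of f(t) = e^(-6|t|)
Using the standard pair: F{e^(-a|t|)} = 2a/(a^2 + omega^2)
With a = 6: F(omega) = 12/(36 + omega^2)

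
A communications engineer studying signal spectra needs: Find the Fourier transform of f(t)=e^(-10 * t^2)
The Fourier transform of a Gaussian e^(-a * t^2) is sqrt(pi/a) * e^(-omega^2/(4a)).
With a=10: F(omega)=sqrt(pi/10) * e^(-omega^2/40)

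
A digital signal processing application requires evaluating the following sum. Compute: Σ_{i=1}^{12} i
Using formula: Σ i^1=n(n+1)/2=12·13/2=78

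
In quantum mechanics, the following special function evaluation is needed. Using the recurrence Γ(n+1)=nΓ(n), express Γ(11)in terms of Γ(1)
Γ(11) = 10Γ(10) = 10·9Γ(9) = ... = 10!·Γ(1) = 3628800·Γ(1)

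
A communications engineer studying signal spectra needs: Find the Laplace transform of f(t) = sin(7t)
L{sin(wt)}=w/(s²+w²)
L{sin(7t)}=7/(s²+49)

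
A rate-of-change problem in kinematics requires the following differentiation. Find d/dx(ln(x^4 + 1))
Chain rule: d/dx[ln(u)] = u'/u where u = x^4+1
u' = 4x^3

Answer: (4x^3)/(x^4+1)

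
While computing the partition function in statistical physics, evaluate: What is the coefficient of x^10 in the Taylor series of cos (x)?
cos(x) = Σ (-1)^k x^(2k)/(2k)!
For x^10: (-1)^5/10! = -1/3628800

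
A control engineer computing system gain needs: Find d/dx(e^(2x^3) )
Chain rule: d/dx[e^u] = e^u · u' where u = 2x^3
u' = 6x^2

Answer: 6x^2·e^(2x^3)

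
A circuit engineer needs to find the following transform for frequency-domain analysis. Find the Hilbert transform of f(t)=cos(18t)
The Hilbert transform shifts each frequency component by -pi/2.
H{cos(wt)} = sin(wt)
With w = 18: H{cos(18t)} = sin(18t)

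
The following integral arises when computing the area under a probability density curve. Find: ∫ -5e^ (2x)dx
Since d/dx[e^(2x)] = 2e^(2x), we get -5/2 e^(2x)+C

Answer: (-5/2)e^(2x)+C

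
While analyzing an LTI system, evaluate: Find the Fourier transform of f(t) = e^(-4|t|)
Using the standard pair: F{e^(-a|t|)}=2a/(a^2 + omega^2)
With a=4: F(omega)=8/(16 + omega^2)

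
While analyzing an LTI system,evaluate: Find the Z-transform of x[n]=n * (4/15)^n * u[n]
Using the property Z{n*a^n*u[n]}=az/(z-a)^2
With a=4/15: X(z)=(4/15)z/(z - 4/15)^2, |z| > 4/15

Answer: (4/15)z/(z - 4/15)^2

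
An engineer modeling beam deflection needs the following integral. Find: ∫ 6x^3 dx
Using power rule: ∫ 6x^3 dx = 6/4 x^4 + C = (3/2)x^4 + C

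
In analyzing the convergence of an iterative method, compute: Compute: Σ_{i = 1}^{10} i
Using formula: Σ i^1 = n(n + 1)/2 = 10·11/2 = 55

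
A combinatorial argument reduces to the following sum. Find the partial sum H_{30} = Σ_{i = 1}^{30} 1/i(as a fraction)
H_30=1+1/2+1/3+...+1/30
=9304682830147/2329089562800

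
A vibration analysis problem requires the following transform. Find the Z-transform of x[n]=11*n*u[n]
Z{n*u[n]}=z/(z-1)^2
By linearity: Z{11*n*u[n]}=11z/(z-1)^2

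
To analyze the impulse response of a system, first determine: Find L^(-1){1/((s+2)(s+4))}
Partial fractions: 1/((s + 2)(s + 4)) = A/(s + 2) + B/(s + 4)
Cover-up: A = 1/(s + 4)|_{s = -2} = 1/2; B = 1/(s + 2)|_{s = -4} = -1/2
L^(-1) = (1/2)e^(-2t) - (1/2)e^(-4t)

Answer: (1/2)(e^(-2t) - e^(-4t))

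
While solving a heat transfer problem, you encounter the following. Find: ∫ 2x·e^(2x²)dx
Let u=2x², du=4x dx
∫ (1/2)e^u du=e^u/2+C

Answer: e^(2x²)/2+C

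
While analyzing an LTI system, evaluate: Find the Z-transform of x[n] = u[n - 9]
Using the time-shift property: Z{u[n-9]}=z^(-9) * z/(z-1)
=z^(-8)/(z-1)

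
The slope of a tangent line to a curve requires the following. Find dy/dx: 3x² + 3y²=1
Differentiate: 6x + 6y·(dy/dx)=0
dy/dx=-6x/(6y)=-1·(x/y)

Answer: dy/dx=-1·(x/y)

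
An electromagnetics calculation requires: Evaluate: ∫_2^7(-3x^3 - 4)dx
Step 1: Find antiderivative F(x) = (-3/4)x^4-4x
Step 2: F(7) - F(2) = -7315/4 - (-20) = -7235/4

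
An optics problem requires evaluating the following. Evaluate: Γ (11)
Γ(n) = (n-1)! for positive integers
Γ(11) = 10! = 3628800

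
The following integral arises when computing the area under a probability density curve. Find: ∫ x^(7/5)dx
Power rule: ∫ x^(7/5) dx = x^(12/5)/(12/5) + C

Answer: (5/12)·x^(12/5) + C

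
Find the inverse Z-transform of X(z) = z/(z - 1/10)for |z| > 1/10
Standard pair: z/(z-a) <-> a^n * u[n] for causal signals
With a = 1/10: x[n] = (1/10)^n * u[n]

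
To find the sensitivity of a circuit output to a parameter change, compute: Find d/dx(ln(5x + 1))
Chain rule: d/dx[ln(u)] = u'/u where u = 5x+1
u' = 5

Answer: (5)/(5x+1)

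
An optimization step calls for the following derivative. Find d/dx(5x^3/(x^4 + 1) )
Quotient rule: (f/g)'=(f'g - fg')/g²
f=5x^3, f'=15x^2
g=x^4+1, g'=4x^3

Answer: (15x^2·(x^4+1)-20x^6)/(x^4+1)²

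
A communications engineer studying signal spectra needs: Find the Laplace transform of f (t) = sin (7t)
L{sin(wt)}=w/(s² + w²)
L{sin(7t)}=7/(s² + 49)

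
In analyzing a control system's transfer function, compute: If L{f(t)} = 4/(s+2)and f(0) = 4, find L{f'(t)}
L{f'(t)} = s·F(s) - f(0) = 4s/(s+2)-4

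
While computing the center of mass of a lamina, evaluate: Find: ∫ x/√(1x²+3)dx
Let u = x²+3, du = 2x dx
∫ (1/2)·u^(-1/2) du = √u+C

Answer: √(x²+3)+C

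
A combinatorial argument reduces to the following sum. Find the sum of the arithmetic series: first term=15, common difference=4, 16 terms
Last term: a_n=15 + (16 - 1)·4=75
Sum=n(a_1 + a_n)/2=16(15 + 75)/2=720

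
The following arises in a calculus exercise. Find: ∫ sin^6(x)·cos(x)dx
Let u = sin(x), du = cos(x) dx
∫ u^6 du = u^7/7+C

Answer: sin^7(x)/7+C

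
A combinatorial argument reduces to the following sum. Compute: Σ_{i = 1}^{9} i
Using formula: Σ i^1 = n(n + 1)/2 = 9·10/2 = 45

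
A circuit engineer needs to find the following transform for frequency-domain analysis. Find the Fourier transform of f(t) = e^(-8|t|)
Using the standard pair: F{e^(-a|t|)} = 2a/(a^2 + omega^2)
With a = 8: F(omega) = 16/(64 + omega^2)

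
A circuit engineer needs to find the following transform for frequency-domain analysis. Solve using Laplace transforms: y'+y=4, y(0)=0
Take L of both sides: sY(s) - 0 + Y(s)=4/s
Y(s)(s + 1)=4/s + 0
Y(s)=4/(s(s + 1)) + 0/(s + 1)
Partial fractions: 4/(s(s + 1))=4/s - 4/(s + 1)
So Y(s)=4/s - 4/(s + 1)
Inverse transform (L^(-1){1/s}=1, L^(-1){1/(s + 1)}=e^(-t)):

Answer: y(t)=4 - 4·e^(-t)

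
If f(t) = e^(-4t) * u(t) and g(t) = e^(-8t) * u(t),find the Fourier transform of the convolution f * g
By the convolution theorem: F{f * g}=F(omega) * G(omega)
F(omega)=1/(4+j * omega), G(omega)=1/(8+j * omega)
F{f * g}=1/((4+j * omega)(8+j * omega))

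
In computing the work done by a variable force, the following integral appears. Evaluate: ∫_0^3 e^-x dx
Antiderivative: -e^-x
Evaluate: -(e^-3-1)

Answer: (e^-3-1)/(-1)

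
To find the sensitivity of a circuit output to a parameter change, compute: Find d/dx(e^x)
Chain rule: d/dx[e^u]=e^u · u' where u=x
u'=1

Answer: 1·e^x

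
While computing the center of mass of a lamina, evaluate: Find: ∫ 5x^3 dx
Using power rule: ∫ 5x^3 dx = 5/4 x^4 + C = (5/4)x^4 + C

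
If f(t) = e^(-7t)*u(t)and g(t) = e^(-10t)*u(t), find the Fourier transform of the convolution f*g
By the convolution theorem: F{f*g}=F(omega)*G(omega)
F(omega)=1/(7+j*omega), G(omega)=1/(10+j*omega)
F{f*g}=1/((7+j*omega)(10+j*omega))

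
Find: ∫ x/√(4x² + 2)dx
Let u = 4x²+2, du = 8x dx
∫ (1/8)·u^(-1/2) du = √u/4+C

Answer: √(4x²+2)/4+C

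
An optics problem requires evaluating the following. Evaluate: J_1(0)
J_n(0) = 0 for all n > 0 (Bessel function of first kind)
J_1(0) = 0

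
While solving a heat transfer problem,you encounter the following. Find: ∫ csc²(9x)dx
Since d/dx[-cot(9x)] = 9csc²(9x), integral = -cot(9x)/9+C

Answer: (-1/9)cot(9x)+C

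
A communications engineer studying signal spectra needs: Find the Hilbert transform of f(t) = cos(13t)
The Hilbert transform shifts each frequency component by -pi/2.
H{cos(wt)} = sin(wt)
With w = 13: H{cos(13t)} = sin(13t)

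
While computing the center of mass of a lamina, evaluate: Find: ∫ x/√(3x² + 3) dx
Let u=3x²+3, du=6x dx
∫ (1/6)·u^(-1/2) du=√u/3+C

Answer: √(3x²+3)/3+C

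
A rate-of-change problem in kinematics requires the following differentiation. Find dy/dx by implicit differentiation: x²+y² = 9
Differentiate both sides: 2x + 2y·(dy/dx) = 0
Solve: dy/dx = -2x/(2y) = -x/y

Answer: dy/dx = -x/y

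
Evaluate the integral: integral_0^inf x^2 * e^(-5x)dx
This is a Gamma integral. Substitute u=5x (du=5 dx):
integral_0^inf x^2 * e^(-5x) dx=(1/5^3) integral_0^inf u^2 * e^(-u) du
=Gamma(3)/5^3=2!/5^3=2/125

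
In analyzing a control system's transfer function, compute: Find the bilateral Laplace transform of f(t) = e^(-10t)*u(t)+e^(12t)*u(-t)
For e^(-10t)*u(t): L = 1/(s+10), Re(s) > -10
For e^(12t)*u(-t): L = -1/(s-12), Re(s) < 12
Combined: F(s) = 1/(s+10)-1/(s-12), -10 < Re(s) < 12

Answer: 1/(s+10)-1/(s-12), ROC: -10 < Re(s) < 12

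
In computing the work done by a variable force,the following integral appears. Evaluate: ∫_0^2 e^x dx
Antiderivative: e^x
Evaluate: (e^2 - 1)

Answer: e^2 - 1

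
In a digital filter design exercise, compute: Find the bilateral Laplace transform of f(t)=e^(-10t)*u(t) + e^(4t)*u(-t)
For e^(-10t) * u(t): L = 1/(s + 10), Re(s) > -10
For e^(4t) * u(-t): L = -1/(s-4), Re(s) < 4
Combined: F(s) = 1/(s + 10) - 1/(s-4), -10 < Re(s) < 4

Answer: 1/(s + 10) - 1/(s-4), ROC: -10 < Re(s) < 4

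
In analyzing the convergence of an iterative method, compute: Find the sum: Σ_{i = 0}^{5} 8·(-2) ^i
Geometric series: S = a(1 - r^n)/(1 - r)
a = 8, r = -2, n = 6
S = 8(1-64)/3 = -168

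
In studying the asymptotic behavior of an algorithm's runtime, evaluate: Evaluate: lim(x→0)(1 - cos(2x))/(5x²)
Using 1-cos(u) ≈ u²/2 for small u:
(1-cos(2x)) ≈ (2x)²/2 = 4x²/2
So limit = 4/(2·5) = 2/5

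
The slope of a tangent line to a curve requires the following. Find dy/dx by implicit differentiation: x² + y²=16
Differentiate both sides: 2x + 2y·(dy/dx)=0
Solve: dy/dx=-2x/(2y)=-x/y

Answer: dy/dx=-x/y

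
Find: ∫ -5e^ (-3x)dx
Since d/dx[e^(-3x)] = -3e^(-3x), we get 5/3 e^(-3x) + C

Answer: (5/3)e^(-3x) + C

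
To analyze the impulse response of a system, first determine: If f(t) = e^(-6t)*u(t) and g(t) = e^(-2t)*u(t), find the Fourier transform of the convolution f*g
By the convolution theorem: F{f * g}=F(omega) * G(omega)
F(omega)=1/(6+j * omega), G(omega)=1/(2+j * omega)
F{f * g}=1/((6+j * omega)(2+j * omega))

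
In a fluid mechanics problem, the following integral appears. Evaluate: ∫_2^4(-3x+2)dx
Step 1: Find antiderivative F(x)=(-3/2)x^2+2x
Step 2: F(4) - F(2)=-16 - (-2)=-14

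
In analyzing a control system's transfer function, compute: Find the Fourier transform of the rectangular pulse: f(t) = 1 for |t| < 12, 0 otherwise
F(omega) = integral from -12 to 12 of e^(-j * omega * t) dt
= 2 * sin(12 * omega)/omega = 24 * sinc(12 * omega/pi)

Answer: 2 * sin(12 * omega)/omega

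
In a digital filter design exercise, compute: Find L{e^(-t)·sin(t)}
First shifting: L{e^(at)f(t)} = F(s-a)
L{sin(t)} = 1/(s² + 1)
Shift: 1/((s + 1)² + 1)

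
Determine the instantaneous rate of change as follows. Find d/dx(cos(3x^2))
Chain rule: d/dx[cos(u)] = -sin(u)·u' where u = 3x^2
u' = 6x

Answer: -6x·sin(3x^2)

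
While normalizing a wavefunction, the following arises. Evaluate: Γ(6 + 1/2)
Γ(n + 1/2) = (2n)!√π/(4^n·n!)
= 479001600√π/(4096·720) = (10395/64)·√π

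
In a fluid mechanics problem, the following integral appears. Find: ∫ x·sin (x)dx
By parts: u=x, dv=sin(x) dx
du=dx, v=-cos(x)
=-x·cos(x) + sin(x) + C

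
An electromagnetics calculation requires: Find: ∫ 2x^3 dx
Using power rule: ∫ 2x^3 dx = 2/4 x^4+C = (1/2)x^4+C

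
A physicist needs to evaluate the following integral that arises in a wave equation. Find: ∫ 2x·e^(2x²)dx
Let u=2x², du=4x dx
∫ (1/2)e^u du=e^u/2 + C

Answer: e^(2x²)/2 + C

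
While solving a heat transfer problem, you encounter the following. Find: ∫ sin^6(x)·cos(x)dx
Let u=sin(x), du=cos(x) dx
∫ u^6 du=u^7/7+C

Answer: sin^7(x)/7+C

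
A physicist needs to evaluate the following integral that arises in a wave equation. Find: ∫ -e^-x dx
Since d/dx[e^-x]=- e^-x, we get 1e^-x+C

Answer: e^-x+C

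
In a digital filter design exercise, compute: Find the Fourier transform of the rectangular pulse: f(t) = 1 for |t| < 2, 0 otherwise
F(omega)=integral from -2 to 2 of e^(-j * omega * t) dt
=2 * sin(2 * omega)/omega=4 * sinc(2 * omega/pi)

Answer: 2 * sin(2 * omega)/omega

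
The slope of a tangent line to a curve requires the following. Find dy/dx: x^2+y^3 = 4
Differentiate: 2x + 3y^2·(dy/dx) = 0
dy/dx = -2x/(3y^2)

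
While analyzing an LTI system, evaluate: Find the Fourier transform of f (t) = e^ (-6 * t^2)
The Fourier transform of a Gaussian e^(-a*t^2) is sqrt(pi/a)*e^(-omega^2/(4a)).
With a = 6: F(omega) = sqrt(pi/6)*e^(-omega^2/24)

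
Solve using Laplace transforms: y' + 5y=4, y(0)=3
Take L of both sides: sY(s)-3+5Y(s) = 4/s
Y(s)(s+5) = 4/s+3
Y(s) = 4/(s(s+5))+3/(s+5)
Partial fractions: 4/(s(s+5)) = (4/5)/s - (4/5)/(s+5)
So Y(s) = (4/5)/s+(11/5)/(s+5)
Inverse transform (L^(-1){1/s} = 1, L^(-1){1/(s+5)} = e^(-5t)):

Answer: y(t) = 4/5+(11/5)·e^(-5t)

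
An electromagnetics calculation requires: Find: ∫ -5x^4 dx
Using power rule: ∫ -5x^4 dx = -5/5 x^5+C = -x^5+C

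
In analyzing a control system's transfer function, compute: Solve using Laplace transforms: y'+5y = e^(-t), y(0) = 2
Take L: sY - 2 + 5Y=1/(s + 1)
Y(s + 5)=1/(s + 1) + 2
Y=1/((s + 1)(s + 5)) + 2/(s + 5)
Partial fractions: 1/((s + 1)(s + 5))=(1/4)/(s + 1) - (1/4)/(s + 5)
So Y=(1/4)/(s + 1) + (7/4)/(s + 5)
Inverse Laplace transform (L^(-1){1/(s + 1)}=e^(-t), L^(-1){1/(s + 5)}=e^(-5t)):

Answer: y(t)=(1/4)·e^(-t) + (7/4)·e^(-5t)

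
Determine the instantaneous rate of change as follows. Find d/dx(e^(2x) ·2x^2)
Product rule: (fg)'=f'g + fg'
f=e^(2x), f'=2·e^(2x)
g=2x^2, g'=4x

Answer: 4·e^(2x)·x^2 + 4·e^(2x)·x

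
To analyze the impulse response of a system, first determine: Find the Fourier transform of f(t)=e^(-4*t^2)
The Fourier transform of a Gaussian e^(-a * t^2) is sqrt(pi/a) * e^(-omega^2/(4a)).
With a=4: F(omega)=sqrt(pi)/2 * e^(-omega^2/16)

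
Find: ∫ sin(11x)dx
Using substitution u=11x: ∫ sin(u) du/11=-cos(u)/11+C

Answer: (-1/11)cos(11x)+C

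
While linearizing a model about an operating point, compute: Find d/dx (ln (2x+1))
Chain rule: d/dx[ln(u)] = u'/u where u = 2x+1
u' = 2

Answer: (2)/(2x+1)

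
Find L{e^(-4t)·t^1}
First shifting: L{e^(at)f(t)} = F(s-a)
L{t^1} = 1/s^2
Shift s → s+4: 1/(s+4)^2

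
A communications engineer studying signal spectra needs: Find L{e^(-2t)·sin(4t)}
First shifting: L{e^(at)f(t)} = F(s-a)
L{sin(4t)} = 4/(s²+16)
Shift: 4/((s+2)²+16)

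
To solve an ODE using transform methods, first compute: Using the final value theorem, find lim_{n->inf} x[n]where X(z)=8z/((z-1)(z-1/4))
Final value theorem: lim x[n] = lim_{z->1} (z-1) * X(z)
(z-1) * X(z) = 8z/(z-1/4)
As z->1: 8/(1-1/4) = 8/(3/4) = 32/3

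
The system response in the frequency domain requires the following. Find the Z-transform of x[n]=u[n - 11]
Using the time-shift property: Z{u[n-11]}=z^(-11)*z/(z-1)
=z^(-10)/(z-1)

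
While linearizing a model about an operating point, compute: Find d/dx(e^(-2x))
Chain rule: d/dx[e^u] = e^u · u' where u = -2x
u' = -2

Answer: -2·e^(-2x)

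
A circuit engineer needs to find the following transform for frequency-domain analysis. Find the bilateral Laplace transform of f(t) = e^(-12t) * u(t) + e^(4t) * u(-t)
For e^(-12t) * u(t): L = 1/(s + 12), Re(s) > -12
For e^(4t) * u(-t): L = -1/(s-4), Re(s) < 4
Combined: F(s) = 1/(s + 12) - 1/(s-4), -12 < Re(s) < 4

Answer: 1/(s + 12) - 1/(s-4), ROC: -12 < Re(s) < 4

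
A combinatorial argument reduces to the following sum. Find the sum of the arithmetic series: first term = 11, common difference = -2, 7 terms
Last term: a_n = 11 + (7 - 1)·-2 = -1
Sum = n(a_1 + a_n)/2 = 7(11 + (-1))/2 = 35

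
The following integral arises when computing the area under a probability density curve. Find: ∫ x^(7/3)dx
Power rule: ∫ x^(7/3) dx = x^(10/3)/(10/3) + C

Answer: (3/10)·x^(10/3) + C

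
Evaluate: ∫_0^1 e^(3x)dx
Antiderivative: (1/3)e^(3x)
Evaluate: (1/3)(e^3 - 1)

Answer: (e^3 - 1)/3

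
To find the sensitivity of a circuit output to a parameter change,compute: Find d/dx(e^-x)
Chain rule: d/dx[e^u]=e^u · u' where u=-x
u'=-1

Answer: -1·e^-x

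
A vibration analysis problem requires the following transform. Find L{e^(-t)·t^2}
First shifting: L{e^(at)f(t)} = F(s-a)
L{t^2} = 2/s^3
Shift s → s+1: 2/(s+1)^3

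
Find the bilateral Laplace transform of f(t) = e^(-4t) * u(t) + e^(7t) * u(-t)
For e^(-4t)*u(t): L = 1/(s + 4), Re(s) > -4
For e^(7t)*u(-t): L = -1/(s-7), Re(s) < 7
Combined: F(s) = 1/(s + 4) - 1/(s-7), -4 < Re(s) < 7

Answer: 1/(s + 4) - 1/(s-7), ROC: -4 < Re(s) < 7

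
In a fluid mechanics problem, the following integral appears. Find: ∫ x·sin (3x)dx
By parts: u=x, dv=sin(3x) dx
du=dx, v=-cos(3x)/3
=-x·cos(3x)/3 + sin(3x)/3² + C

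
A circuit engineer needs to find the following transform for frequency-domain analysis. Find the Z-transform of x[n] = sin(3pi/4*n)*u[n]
Z{sin(w0 * n) * u[n]} = z * sin(w0)/(z^2 - 2z * cos(w0) + 1)
With w0 = 3pi/4: X(z) = z * sin(3pi/4)/(z^2 - 2z * cos(3pi/4) + 1)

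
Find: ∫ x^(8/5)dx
Power rule: ∫ x^(8/5) dx=x^(13/5)/(13/5)+C

Answer: (5/13)·x^(13/5)+C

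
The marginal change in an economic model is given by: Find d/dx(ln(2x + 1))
Chain rule: d/dx[ln(u)] = u'/u where u = 2x+1
u' = 2

Answer: (2)/(2x+1)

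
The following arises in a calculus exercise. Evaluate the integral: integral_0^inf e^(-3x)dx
integral_0^inf e^(-3x) dx=[-1/3*e^(-3x)]_0^inf
=0 - (-1/3)=1/3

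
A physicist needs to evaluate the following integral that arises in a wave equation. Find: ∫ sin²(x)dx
Using identity sin²(u)=(1 - cos(2u))/2:
∫ (1 - cos(2x))/2 dx=x/2 - sin(2x)/4+C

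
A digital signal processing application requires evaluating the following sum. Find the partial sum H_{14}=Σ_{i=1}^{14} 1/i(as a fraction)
H_14 = 1 + 1/2 + 1/3 + ... + 1/14
= 1171733/360360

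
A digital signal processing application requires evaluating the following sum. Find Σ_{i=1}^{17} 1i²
=1·n(n+1)(2n+1)/6=1·17·18·35/6=1785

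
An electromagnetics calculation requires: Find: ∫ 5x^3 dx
Using power rule: ∫ 5x^3 dx = 5/4 x^4 + C = (5/4)x^4 + C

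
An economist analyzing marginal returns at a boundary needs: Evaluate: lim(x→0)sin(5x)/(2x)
L'Hôpital (0/0): lim 5cos(5x)/2=5/2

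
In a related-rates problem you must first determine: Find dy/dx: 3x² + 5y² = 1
Differentiate: 6x+10y·(dy/dx) = 0
dy/dx = -6x/(10y) = -(3/5)·(x/y)

Answer: dy/dx = -(3/5)·(x/y)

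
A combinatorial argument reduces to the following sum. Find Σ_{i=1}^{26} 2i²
= 2·n(n+1)(2n+1)/6 = 2·26·27·53/6 = 12402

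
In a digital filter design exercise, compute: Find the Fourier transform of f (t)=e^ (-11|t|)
Using the standard pair: F{e^(-a|t|)} = 2a/(a^2+omega^2)
With a = 11: F(omega) = 22/(121+omega^2)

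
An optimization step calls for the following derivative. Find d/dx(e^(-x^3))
Chain rule: d/dx[e^u]=e^u · u' where u=-x^3
u'=-3x^2

Answer: -3x^2·e^(-x^3)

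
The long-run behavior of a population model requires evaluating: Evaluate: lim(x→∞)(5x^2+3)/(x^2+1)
Divide numerator and denominator by x^2:
lim (5 + 3/x^2)/(1 + 1/x^2)=5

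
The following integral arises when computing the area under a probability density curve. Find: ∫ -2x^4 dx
Using power rule: ∫ -2x^4 dx = -2/5 x^5 + C = (-2/5)x^5 + C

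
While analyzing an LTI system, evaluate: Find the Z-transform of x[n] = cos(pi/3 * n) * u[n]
Z{cos(w0 * n) * u[n]} = z(z - cos(w0))/(z^2 - 2z * cos(w0) + 1)
With w0 = pi/3: X(z) = z(z - cos(pi/3))/(z^2 - 2z * cos(pi/3) + 1)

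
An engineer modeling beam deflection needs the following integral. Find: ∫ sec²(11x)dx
Since d/dx[tan(11x)]=11sec²(11x), integral=tan(11x)/11 + C

Answer: (1/11)tan(11x) + C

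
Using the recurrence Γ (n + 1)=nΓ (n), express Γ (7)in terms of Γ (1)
Γ(7) = 6Γ(6) = 6·5Γ(5) = ... = 6!·Γ(1) = 720·Γ(1)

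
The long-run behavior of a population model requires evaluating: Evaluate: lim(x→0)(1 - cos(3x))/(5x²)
Using 1-cos(u) ≈ u²/2 for small u:
(1-cos(3x)) ≈ (3x)²/2=9x²/2
So limit=9/(2·5)=9/10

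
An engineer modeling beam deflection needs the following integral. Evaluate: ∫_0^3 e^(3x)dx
Antiderivative: (1/3)e^(3x)
Evaluate: (1/3)(e^9-1)

Answer: (e^9-1)/3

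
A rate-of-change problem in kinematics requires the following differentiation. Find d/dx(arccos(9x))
d/dx[arccos(u)] = -u'/√(1-u²), u = 9x, u' = 9

Answer: -9/√(1 - 81x²)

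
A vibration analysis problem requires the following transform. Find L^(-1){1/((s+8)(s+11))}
Partial fractions: 1/((s+8)(s+11)) = A/(s+8)+B/(s+11)
Cover-up: A = 1/(s+11)|_{s = -8} = 1/3; B = 1/(s+8)|_{s = -11} = -1/3
L^(-1) = (1/3)e^(-8t) - (1/3)e^(-11t)

Answer: (1/3)(e^(-8t) - e^(-11t))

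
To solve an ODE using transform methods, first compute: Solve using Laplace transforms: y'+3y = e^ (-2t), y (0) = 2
Take L: sY - 2 + 3Y=1/(s + 2)
Y(s + 3)=1/(s + 2) + 2
Y=1/((s + 2)(s + 3)) + 2/(s + 3)
Partial fractions: 1/((s + 2)(s + 3))=1/(s + 2) - 1/(s + 3)
So Y=1/(s + 2) + 1/(s + 3)
Inverse Laplace transform (L^(-1){1/(s + 2)}=e^(-2t), L^(-1){1/(s + 3)}=e^(-3t)):

Answer: y(t)=1·e^(-2t) + e^(-3t)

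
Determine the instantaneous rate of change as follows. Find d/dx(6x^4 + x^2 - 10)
Power rule: d/dx(ax^n) = n·a·x^(n-1)
Term by term: 24·x^3 + 2·x

Answer: 24x^3 + 2x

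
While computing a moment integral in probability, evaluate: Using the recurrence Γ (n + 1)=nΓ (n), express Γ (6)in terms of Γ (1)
Γ(6)=5Γ(5)=5·4Γ(4)=...=5!·Γ(1)=120·Γ(1)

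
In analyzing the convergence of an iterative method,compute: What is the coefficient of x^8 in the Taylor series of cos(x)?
cos(x)=Σ (-1)^k x^(2k)/(2k)!
For x^8: (-1)^4/8!=1/40320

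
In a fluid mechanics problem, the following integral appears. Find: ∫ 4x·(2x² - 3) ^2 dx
Let u=2x² - 3, du=4x dx
∫ u^2 du=u^3/3+C

Answer: (2x² - 3)^3/3+C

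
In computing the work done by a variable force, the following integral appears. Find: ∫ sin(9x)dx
Using substitution u = 9x: ∫ sin(u) du/9 = -cos(u)/9 + C

Answer: (-1/9)cos(9x) + C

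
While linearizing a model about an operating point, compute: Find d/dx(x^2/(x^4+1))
Quotient rule: (f/g)' = (f'g - fg')/g²
f = x^2, f' = 2x
g = x^4+1, g' = 4x^3

Answer: (2x·(x^4+1)-4x^5)/(x^4+1)²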